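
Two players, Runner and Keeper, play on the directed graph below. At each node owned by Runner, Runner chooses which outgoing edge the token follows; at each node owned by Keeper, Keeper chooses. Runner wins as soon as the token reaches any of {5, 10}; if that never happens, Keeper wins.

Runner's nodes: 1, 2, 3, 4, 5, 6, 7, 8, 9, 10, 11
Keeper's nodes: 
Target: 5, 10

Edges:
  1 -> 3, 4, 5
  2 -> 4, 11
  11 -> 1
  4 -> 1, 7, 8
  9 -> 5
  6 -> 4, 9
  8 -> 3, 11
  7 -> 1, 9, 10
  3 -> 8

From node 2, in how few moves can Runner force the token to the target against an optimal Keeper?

3

A0 = {5, 10}
A1: add {1, 7, 9} — 1 (Runner) has 1→5; 7 (Runner) has 7→10; 9 (Runner) has 9→5.
A2: add {4, 6, 11} — 4 (Runner) has 4→1; 6 (Runner) has 6→9; 11 (Runner) has 11→1.
A3: add {2, 8} — 2 (Runner) has 2→4; 8 (Runner) has 8→11.
2 enters the attractor at level 3, so Runner can force the target in 3 moves from there.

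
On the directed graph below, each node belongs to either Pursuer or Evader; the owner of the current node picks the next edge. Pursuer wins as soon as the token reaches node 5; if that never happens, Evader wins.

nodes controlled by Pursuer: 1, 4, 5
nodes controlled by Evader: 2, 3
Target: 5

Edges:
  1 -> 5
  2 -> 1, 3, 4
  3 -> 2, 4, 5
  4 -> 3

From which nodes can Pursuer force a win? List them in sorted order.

A0 = {5}
A1: add {1} — 1 (Pursuer) has 1→5.
A2 = A1; e.g. 2 (Evader) can still go to 3. Fixed point.
Pursuer's winning region = {1, 5}.

1, 5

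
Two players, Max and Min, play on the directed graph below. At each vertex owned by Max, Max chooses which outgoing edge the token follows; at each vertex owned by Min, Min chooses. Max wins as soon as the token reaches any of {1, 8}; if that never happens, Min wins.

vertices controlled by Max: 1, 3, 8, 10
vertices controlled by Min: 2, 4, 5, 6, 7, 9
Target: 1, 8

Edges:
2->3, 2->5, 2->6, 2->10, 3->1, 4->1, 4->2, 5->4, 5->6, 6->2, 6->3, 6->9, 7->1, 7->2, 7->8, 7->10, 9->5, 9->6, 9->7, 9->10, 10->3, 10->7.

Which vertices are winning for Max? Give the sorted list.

A0 = {1, 8}
A1: add {3} — 3 (Max) has 3→1.
A2: add {10} — 10 (Max) has 10→3.
A3 = A2; e.g. 2 (Min) can still go to 5. Fixed point.
Max's winning region = {1, 3, 8, 10}.

1, 3, 8, 10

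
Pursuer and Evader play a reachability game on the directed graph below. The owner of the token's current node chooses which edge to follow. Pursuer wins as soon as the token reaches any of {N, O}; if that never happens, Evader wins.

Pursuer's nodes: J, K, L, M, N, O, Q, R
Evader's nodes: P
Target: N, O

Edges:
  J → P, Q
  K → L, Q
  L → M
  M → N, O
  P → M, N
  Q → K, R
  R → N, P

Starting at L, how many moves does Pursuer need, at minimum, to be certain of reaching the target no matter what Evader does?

2

A0 = {N, O}
A1: add {M, R} — M (Pursuer) has M→N; R (Pursuer) has R→N.
A2: add {L, P, Q} — L (Pursuer) has L→M; P (Evader): all of {M, N} already in; Q (Pursuer) has Q→R.
L enters the attractor at level 2, so Pursuer can force the target in 2 moves from there.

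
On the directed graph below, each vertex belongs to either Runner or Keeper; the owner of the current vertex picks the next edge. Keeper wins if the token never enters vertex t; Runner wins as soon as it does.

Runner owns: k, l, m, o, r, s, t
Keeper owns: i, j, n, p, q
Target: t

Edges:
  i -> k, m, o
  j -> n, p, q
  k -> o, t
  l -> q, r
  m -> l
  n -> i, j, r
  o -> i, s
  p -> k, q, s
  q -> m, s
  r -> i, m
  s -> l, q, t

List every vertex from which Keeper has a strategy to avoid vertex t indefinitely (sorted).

i, j, l, m, n, p, q, r

A0 = {t}
A1: add {k, s} — k (Runner) has k→t; s (Runner) has s→t.
A2: add {o} — o (Runner) has o→s.
A3 = A2; e.g. i (Keeper) can still go to m. Fixed point.
Runner's attractor = {k, o, s, t}; Keeper avoids the target exactly from the complement.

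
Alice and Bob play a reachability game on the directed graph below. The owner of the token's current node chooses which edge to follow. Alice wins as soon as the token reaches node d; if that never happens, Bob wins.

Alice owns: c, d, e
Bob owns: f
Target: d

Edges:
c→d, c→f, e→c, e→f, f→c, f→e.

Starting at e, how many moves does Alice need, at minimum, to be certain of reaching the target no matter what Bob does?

A0 = {d}
A1: add {c} — c (Alice) has c→d.
A2: add {e} — e (Alice) has e→c.
e enters the attractor at level 2, so Alice can force the target in 2 moves from there.

2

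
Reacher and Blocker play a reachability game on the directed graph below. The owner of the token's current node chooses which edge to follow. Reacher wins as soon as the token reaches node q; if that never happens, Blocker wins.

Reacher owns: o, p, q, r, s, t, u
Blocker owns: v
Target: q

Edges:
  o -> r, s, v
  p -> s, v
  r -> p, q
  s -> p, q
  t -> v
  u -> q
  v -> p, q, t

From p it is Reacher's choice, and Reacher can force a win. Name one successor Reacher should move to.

s

A0 = {q}
A1: add {r, s, u} — r (Reacher) has r→q; s (Reacher) has s→q; u (Reacher) has u→q.
A2: add {o, p} — o (Reacher) has o→r; p (Reacher) has p→s.
A3 = A2; e.g. t (Reacher) has no edge into A2. Fixed point.
From p, successor s is in the attractor (rank 1); the other successor v is not.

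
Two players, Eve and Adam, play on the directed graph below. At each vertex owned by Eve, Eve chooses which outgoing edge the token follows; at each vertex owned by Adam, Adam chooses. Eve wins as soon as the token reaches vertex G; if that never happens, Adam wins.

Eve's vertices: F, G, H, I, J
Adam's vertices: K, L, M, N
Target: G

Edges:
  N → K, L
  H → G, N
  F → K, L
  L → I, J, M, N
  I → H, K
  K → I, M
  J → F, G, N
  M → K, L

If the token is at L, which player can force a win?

Adam

A0 = {G}
A1: add {H, J} — H (Eve) has H→G; J (Eve) has J→G.
A2: add {I} — I (Eve) has I→H.
A3 = A2; e.g. F (Eve) has no edge into A2. Fixed point.
L never enters the attractor, so Adam can avoid the target forever.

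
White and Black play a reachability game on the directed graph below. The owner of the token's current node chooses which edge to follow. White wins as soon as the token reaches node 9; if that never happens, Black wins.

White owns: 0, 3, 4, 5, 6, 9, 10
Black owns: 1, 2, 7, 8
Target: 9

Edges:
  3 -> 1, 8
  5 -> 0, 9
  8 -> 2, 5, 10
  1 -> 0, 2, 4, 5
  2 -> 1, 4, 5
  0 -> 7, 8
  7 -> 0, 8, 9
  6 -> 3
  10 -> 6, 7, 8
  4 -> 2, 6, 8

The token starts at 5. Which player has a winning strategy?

White

A0 = {9}
A1: add {5} — 5 (White) has 5→9.
A2 = A1; e.g. 0 (White) has no edge into A1. Fixed point.
5 ∈ A1, so White can force the target.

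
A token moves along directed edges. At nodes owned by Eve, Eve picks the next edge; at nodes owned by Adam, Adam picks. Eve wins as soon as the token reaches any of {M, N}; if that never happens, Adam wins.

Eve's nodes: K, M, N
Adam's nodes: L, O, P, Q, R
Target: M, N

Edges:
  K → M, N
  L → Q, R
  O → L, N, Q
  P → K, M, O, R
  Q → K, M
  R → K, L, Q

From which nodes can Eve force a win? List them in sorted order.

K, M, N, Q

A0 = {M, N}
A1: add {K} — K (Eve) has K→M.
A2: add {Q} — Q (Adam): all of {K, M} already in.
A3 = A2; e.g. L (Adam) can still go to R. Fixed point.
Eve's winning region = {K, M, N, Q}.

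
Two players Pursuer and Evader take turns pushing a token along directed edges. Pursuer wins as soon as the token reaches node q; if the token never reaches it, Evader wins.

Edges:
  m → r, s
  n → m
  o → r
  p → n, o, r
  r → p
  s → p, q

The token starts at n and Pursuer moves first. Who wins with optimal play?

Evader

Track states (vertex, player-to-move).
A0 = {(q,Pursuer), (q,Evader)}
A1: add {(s,Pursuer)}.
A2 = A1; e.g. (m,Pursuer) stays out. (n,Pursuer) never enters ⇒ Evader avoids the target.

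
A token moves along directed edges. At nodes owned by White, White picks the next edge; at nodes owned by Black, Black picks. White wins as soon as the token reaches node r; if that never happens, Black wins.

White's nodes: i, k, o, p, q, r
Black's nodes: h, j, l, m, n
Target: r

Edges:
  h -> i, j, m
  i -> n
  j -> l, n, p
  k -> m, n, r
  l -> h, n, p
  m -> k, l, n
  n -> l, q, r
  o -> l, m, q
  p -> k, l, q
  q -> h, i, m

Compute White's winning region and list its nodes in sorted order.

A0 = {r}
A1: add {k} — k (White) has k→r.
A2: add {p} — p (White) has p→k.
A3 = A2; e.g. h (Black) can still go to i. Fixed point.
White's winning region = {k, p, r}.

k, p, r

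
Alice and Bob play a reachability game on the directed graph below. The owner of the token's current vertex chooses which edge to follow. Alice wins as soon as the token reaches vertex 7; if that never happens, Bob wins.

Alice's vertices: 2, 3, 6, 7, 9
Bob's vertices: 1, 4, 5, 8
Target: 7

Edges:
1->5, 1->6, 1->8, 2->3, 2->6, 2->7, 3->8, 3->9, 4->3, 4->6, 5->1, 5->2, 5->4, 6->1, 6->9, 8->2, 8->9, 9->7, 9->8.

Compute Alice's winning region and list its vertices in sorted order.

A0 = {7}
A1: add {2, 9} — 2 (Alice) has 2→7; 9 (Alice) has 9→7.
A2: add {3, 6, 8} — 3 (Alice) has 3→9; 6 (Alice) has 6→9; 8 (Bob): all of {2, 9} already in.
A3: add {4} — 4 (Bob): all of {3, 6} already in.
A4 = A3; e.g. 1 (Bob) can still go to 5. Fixed point.
Alice's winning region = {2, 3, 4, 6, 7, 8, 9}.

2, 3, 4, 6, 7, 8, 9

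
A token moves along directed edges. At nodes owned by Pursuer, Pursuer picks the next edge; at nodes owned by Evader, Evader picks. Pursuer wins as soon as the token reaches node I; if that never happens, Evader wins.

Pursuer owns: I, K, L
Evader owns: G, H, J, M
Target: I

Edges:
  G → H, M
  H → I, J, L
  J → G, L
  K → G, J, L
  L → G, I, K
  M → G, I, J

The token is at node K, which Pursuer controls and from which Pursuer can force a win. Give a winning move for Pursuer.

A0 = {I}
A1: add {L} — L (Pursuer) has L→I.
A2: add {K} — K (Pursuer) has K→L.
A3 = A2; e.g. G (Evader) can still go to H. Fixed point.
From K, successor L is in the attractor (rank 1); the other successors G, J are not.

L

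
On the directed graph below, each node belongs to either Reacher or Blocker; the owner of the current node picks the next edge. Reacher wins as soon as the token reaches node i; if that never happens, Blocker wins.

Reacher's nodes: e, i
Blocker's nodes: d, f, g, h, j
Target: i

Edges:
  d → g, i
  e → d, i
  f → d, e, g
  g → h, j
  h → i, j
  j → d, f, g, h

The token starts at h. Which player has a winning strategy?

Blocker

A0 = {i}
A1: add {e} — e (Reacher) has e→i.
A2 = A1; e.g. d (Blocker) can still go to g. Fixed point.
h never enters the attractor, so Blocker can avoid the target forever.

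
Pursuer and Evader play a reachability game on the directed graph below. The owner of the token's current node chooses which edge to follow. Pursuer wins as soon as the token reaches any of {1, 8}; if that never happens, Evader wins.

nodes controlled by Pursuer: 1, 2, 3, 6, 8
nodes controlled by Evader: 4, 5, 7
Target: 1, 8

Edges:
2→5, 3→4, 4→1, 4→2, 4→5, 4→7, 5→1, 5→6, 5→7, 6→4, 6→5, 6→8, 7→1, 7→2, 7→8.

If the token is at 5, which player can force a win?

Evader

A0 = {1, 8}
A1: add {6} — 6 (Pursuer) has 6→8.
A2 = A1; e.g. 2 (Pursuer) has no edge into A1. Fixed point.
5 never enters the attractor, so Evader can avoid the target forever.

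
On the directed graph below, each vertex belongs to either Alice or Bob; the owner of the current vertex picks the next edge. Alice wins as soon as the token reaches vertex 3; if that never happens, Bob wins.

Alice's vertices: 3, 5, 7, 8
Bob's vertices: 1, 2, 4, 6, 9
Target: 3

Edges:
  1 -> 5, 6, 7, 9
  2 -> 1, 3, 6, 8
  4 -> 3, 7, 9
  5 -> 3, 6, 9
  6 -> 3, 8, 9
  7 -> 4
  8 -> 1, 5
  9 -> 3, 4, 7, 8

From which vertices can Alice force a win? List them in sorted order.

3, 5, 8

A0 = {3}
A1: add {5} — 5 (Alice) has 5→3.
A2: add {8} — 8 (Alice) has 8→5.
A3 = A2; e.g. 1 (Bob) can still go to 6. Fixed point.
Alice's winning region = {3, 5, 8}.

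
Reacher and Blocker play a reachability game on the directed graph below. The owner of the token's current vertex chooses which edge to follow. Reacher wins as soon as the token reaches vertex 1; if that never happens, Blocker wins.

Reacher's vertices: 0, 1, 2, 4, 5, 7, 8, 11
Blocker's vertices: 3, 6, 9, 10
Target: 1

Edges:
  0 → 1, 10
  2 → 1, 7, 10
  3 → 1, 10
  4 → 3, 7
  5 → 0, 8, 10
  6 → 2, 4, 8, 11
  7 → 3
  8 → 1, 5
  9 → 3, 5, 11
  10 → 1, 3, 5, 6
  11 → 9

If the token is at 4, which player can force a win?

A0 = {1}
A1: add {0, 2, 8} — 0 (Reacher) has 0→1; 2 (Reacher) has 2→1; 8 (Reacher) has 8→1.
A2: add {5} — 5 (Reacher) has 5→0.
A3 = A2; e.g. 3 (Blocker) can still go to 10. Fixed point.
4 never enters the attractor, so Blocker can avoid the target forever.

Blocker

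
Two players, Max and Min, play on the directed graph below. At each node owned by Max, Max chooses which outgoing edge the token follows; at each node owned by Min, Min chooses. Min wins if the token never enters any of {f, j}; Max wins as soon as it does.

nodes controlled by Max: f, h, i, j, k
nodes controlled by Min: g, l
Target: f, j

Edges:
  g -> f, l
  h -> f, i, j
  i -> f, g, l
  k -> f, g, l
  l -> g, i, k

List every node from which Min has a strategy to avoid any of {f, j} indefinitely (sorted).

A0 = {f, j}
A1: add {h, i, k} — h (Max) has h→f; i (Max) has i→f; k (Max) has k→f.
A2 = A1; e.g. g (Min) can still go to l. Fixed point.
Max's attractor = {f, h, i, j, k}; Min avoids the target exactly from the complement.

g, l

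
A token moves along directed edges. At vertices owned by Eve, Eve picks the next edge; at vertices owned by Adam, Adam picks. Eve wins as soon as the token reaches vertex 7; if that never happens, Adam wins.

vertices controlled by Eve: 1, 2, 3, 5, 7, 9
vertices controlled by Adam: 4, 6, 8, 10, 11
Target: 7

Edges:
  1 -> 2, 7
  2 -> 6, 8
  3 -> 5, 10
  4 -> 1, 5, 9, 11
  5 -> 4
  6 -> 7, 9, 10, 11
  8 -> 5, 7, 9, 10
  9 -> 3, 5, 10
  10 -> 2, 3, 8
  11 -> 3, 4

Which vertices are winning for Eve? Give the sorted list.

1, 7

A0 = {7}
A1: add {1} — 1 (Eve) has 1→7.
A2 = A1; e.g. 2 (Eve) has no edge into A1. Fixed point.
Eve's winning region = {1, 7}.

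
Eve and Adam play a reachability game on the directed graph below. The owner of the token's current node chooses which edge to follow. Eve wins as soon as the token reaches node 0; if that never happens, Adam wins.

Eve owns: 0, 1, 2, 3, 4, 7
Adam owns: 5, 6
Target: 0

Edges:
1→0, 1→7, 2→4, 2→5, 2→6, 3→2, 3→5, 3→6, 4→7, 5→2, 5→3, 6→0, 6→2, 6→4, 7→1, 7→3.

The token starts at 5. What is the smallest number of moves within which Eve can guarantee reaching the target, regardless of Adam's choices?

6

A0 = {0}
A1: add {1} — 1 (Eve) has 1→0.
A2: add {7} — 7 (Eve) has 7→1.
A3: add {4} — 4 (Eve) has 4→7.
A4: add {2} — 2 (Eve) has 2→4.
A5: add {3, 6} — 3 (Eve) has 3→2; 6 (Adam): all of {0, 2, 4} already in.
A6: add {5} — 5 (Adam): all of {2, 3} already in.
A6 = all vertices. Fixed point.
5 enters the attractor at level 6, so Eve can force the target in 6 moves from there.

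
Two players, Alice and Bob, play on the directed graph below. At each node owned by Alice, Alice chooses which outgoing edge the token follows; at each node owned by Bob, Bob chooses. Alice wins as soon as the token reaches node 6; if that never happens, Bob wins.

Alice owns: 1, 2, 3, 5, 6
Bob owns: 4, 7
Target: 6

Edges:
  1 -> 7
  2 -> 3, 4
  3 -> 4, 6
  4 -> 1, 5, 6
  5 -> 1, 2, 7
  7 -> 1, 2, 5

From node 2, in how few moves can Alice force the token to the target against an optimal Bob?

2

A0 = {6}
A1: add {3} — 3 (Alice) has 3→6.
A2: add {2} — 2 (Alice) has 2→3.
2 enters the attractor at level 2, so Alice can force the target in 2 moves from there.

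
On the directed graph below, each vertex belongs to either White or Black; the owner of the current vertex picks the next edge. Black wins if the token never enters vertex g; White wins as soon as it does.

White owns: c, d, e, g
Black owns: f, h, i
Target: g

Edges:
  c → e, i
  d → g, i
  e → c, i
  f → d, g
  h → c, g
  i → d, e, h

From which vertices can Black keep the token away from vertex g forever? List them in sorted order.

c, e, h, i

A0 = {g}
A1: add {d} — d (White) has d→g.
A2: add {f} — f (Black): all of {d, g} already in.
A3 = A2; e.g. c (White) has no edge into A2. Fixed point.
White's attractor = {d, f, g}; Black avoids the target exactly from the complement.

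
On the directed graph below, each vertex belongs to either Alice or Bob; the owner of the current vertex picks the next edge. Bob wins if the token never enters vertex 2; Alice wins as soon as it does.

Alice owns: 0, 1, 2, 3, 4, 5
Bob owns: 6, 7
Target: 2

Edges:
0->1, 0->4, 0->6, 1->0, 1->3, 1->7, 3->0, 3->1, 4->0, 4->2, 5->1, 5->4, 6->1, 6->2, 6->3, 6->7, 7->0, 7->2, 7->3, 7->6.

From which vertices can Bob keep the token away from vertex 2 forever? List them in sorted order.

6, 7

A0 = {2}
A1: add {4} — 4 (Alice) has 4→2.
A2: add {0, 5} — 0 (Alice) has 0→4; 5 (Alice) has 5→4.
A3: add {1, 3} — 1 (Alice) has 1→0; 3 (Alice) has 3→0.
A4 = A3; e.g. 6 (Bob) can still go to 7. Fixed point.
Alice's attractor = {0, 1, 2, 3, 4, 5}; Bob avoids the target exactly from the complement.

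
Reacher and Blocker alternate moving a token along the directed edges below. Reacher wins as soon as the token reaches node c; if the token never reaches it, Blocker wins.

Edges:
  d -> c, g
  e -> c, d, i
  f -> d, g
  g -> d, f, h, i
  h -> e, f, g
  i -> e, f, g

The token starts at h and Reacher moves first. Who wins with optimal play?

Track states (vertex, player-to-move).
A0 = {(c,Reacher), (c,Blocker)}
A1: add {(d,Reacher), (e,Reacher)}.
A2 = A1; e.g. (d,Blocker) stays out. (h,Reacher) never enters ⇒ Blocker avoids the target.

Blocker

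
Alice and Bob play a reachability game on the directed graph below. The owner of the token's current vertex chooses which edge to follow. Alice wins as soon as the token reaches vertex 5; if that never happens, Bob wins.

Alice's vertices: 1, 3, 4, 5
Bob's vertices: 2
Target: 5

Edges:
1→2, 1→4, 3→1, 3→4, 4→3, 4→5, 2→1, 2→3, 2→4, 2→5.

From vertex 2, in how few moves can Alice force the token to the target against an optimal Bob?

3

A0 = {5}
A1: add {4} — 4 (Alice) has 4→5.
A2: add {1, 3} — 1 (Alice) has 1→4; 3 (Alice) has 3→4.
A3: add {2} — 2 (Bob): all of {1, 3, 4, 5} already in.
A3 = all vertices. Fixed point.
2 enters the attractor at level 3, so Alice can force the target in 3 moves from there.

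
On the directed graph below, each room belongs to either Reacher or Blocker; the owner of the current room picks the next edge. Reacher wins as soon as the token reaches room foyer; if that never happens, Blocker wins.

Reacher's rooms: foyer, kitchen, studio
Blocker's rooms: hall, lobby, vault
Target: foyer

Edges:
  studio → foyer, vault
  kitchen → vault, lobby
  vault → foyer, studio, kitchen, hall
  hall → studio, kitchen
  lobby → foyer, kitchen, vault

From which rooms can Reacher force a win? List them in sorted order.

A0 = {foyer}
A1: add {studio} — studio (Reacher) has studio→foyer.
A2 = A1; e.g. kitchen (Reacher) has no edge into A1. Fixed point.
Reacher's winning region = {foyer, studio}.

foyer, studio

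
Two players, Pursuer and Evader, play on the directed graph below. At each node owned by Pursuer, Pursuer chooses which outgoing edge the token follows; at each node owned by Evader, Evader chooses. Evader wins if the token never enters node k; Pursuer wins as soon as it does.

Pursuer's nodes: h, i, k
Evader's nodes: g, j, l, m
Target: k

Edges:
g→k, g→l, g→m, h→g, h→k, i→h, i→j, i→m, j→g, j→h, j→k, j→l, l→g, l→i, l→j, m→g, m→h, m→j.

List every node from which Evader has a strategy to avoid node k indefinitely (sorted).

g, j, l, m

A0 = {k}
A1: add {h} — h (Pursuer) has h→k.
A2: add {i} — i (Pursuer) has i→h.
A3 = A2; e.g. g (Evader) can still go to l. Fixed point.
Pursuer's attractor = {h, i, k}; Evader avoids the target exactly from the complement.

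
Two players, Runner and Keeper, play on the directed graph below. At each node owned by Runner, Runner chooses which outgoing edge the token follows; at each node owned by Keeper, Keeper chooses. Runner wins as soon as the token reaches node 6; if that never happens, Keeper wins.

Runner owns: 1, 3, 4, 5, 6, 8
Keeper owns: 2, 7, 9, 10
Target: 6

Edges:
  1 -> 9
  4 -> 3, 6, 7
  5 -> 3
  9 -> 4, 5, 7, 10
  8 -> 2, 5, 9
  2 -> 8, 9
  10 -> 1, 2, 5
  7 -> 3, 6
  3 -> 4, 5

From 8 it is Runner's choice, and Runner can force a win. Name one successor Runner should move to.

5

A0 = {6}
A1: add {4} — 4 (Runner) has 4→6.
A2: add {3} — 3 (Runner) has 3→4.
A3: add {5, 7} — 5 (Runner) has 5→3; 7 (Keeper): all of {3, 6} already in.
A4: add {8} — 8 (Runner) has 8→5.
A5 = A4; e.g. 1 (Runner) has no edge into A4. Fixed point.
From 8, successor 5 is in the attractor (rank 3); the other successors 2, 9 are not.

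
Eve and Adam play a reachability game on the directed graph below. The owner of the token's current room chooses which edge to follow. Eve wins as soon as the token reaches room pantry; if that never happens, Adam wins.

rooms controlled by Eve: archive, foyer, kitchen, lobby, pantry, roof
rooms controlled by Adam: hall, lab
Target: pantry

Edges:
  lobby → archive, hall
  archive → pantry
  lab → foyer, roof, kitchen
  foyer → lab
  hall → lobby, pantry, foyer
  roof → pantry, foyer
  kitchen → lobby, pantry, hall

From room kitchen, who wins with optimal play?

Eve

A0 = {pantry}
A1: add {archive, kitchen, roof} — archive (Eve) has archive→pantry; roof (Eve) has roof→pantry; kitchen (Eve) has kitchen→pantry.
kitchen ∈ A1, so Eve can force the target.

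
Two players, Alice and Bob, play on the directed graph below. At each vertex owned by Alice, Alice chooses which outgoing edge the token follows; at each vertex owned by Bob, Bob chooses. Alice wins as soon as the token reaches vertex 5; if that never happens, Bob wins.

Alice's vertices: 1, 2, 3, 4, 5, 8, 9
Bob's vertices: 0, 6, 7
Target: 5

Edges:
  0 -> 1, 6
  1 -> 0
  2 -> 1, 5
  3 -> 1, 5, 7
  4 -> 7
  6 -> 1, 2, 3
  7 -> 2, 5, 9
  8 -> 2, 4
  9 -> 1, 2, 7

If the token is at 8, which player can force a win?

Alice

A0 = {5}
A1: add {2, 3} — 2 (Alice) has 2→5; 3 (Alice) has 3→5.
A2: add {8, 9} — 8 (Alice) has 8→2; 9 (Alice) has 9→2.
8 ∈ A2, so Alice can force the target.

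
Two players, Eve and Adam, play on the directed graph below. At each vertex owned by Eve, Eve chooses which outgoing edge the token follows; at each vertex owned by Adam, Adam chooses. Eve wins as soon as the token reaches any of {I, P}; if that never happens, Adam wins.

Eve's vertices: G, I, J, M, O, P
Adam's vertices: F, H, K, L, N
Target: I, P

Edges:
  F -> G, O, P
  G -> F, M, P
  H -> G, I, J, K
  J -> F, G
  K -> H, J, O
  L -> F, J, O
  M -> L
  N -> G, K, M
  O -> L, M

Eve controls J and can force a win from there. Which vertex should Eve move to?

A0 = {I, P}
A1: add {G} — G (Eve) has G→P.
A2: add {J} — J (Eve) has J→G.
A3 = A2; e.g. F (Adam) can still go to O. Fixed point.
From J, successor G is in the attractor (rank 1); the other successor F is not.

G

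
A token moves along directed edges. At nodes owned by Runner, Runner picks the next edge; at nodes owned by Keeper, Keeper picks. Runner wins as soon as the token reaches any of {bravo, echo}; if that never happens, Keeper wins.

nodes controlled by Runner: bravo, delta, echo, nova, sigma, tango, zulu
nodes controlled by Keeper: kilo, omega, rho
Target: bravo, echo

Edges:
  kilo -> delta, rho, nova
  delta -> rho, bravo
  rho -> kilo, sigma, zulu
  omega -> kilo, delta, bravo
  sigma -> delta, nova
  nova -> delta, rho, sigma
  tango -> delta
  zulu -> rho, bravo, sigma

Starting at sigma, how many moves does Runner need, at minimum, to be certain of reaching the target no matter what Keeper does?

A0 = {bravo, echo}
A1: add {delta, zulu} — delta (Runner) has delta→bravo; zulu (Runner) has zulu→bravo.
A2: add {nova, sigma, tango} — tango (Runner) has tango→delta; sigma (Runner) has sigma→delta; nova (Runner) has nova→delta.
A3 = A2; e.g. kilo (Keeper) can still go to rho. Fixed point.
sigma enters the attractor at level 2, so Runner can force the target in 2 moves from there.

2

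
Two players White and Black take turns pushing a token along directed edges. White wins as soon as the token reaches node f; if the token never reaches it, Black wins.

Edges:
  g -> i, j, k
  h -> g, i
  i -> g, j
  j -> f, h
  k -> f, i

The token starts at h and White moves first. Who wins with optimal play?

Black

Track states (vertex, player-to-move).
A0 = {(f,White), (f,Black)}
A1: add {(j,White), (k,White)}.
A2 = A1; e.g. (g,White) stays out. (h,White) never enters ⇒ Black avoids the target.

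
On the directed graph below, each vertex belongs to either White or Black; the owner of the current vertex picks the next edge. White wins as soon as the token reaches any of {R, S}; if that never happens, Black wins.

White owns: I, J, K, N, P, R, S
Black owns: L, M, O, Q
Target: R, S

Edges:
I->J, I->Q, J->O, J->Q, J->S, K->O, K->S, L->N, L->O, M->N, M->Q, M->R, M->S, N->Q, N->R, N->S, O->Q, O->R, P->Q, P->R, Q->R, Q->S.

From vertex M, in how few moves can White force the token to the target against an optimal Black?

2

A0 = {R, S}
A1: add {J, K, N, P, Q} — J (White) has J→S; K (White) has K→S; N (White) has N→R; P (White) has P→R; Q (Black): all of {R, S} already in.
A2: add {I, M, O} — I (White) has I→J; M (Black): all of {N, Q, R, S} already in; O (Black): all of {Q, R} already in.
M enters the attractor at level 2, so White can force the target in 2 moves from there.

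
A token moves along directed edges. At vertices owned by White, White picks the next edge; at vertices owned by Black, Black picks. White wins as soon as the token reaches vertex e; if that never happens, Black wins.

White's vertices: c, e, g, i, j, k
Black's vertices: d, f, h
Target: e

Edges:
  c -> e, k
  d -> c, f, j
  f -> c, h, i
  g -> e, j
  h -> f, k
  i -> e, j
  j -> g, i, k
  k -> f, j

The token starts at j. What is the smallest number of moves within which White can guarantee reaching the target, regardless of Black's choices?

2

A0 = {e}
A1: add {c, g, i} — c (White) has c→e; g (White) has g→e; i (White) has i→e.
A2: add {j} — j (White) has j→g.
j enters the attractor at level 2, so White can force the target in 2 moves from there.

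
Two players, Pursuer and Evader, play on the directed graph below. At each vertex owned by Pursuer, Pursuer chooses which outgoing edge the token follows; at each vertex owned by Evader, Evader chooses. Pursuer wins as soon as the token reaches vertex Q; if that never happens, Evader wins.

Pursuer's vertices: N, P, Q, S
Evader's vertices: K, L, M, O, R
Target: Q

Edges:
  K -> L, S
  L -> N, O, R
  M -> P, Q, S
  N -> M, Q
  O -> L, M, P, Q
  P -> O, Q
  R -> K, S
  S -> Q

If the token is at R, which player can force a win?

Evader

A0 = {Q}
A1: add {N, P, S} — N (Pursuer) has N→Q; P (Pursuer) has P→Q; S (Pursuer) has S→Q.
A2: add {M} — M (Evader): all of {P, Q, S} already in.
A3 = A2; e.g. K (Evader) can still go to L. Fixed point.
R never enters the attractor, so Evader can avoid the target forever.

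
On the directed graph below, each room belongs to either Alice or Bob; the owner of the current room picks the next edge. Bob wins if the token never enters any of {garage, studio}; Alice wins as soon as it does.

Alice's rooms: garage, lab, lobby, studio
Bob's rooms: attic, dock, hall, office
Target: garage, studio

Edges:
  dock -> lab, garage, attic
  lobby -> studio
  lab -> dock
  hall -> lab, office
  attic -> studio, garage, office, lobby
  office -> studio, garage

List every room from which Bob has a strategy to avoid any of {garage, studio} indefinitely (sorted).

dock, hall, lab

A0 = {garage, studio}
A1: add {lobby, office} — office (Bob): all of {studio, garage} already in; lobby (Alice) has lobby→studio.
A2: add {attic} — attic (Bob): all of {studio, garage, office, lobby} already in.
A3 = A2; e.g. dock (Bob) can still go to lab. Fixed point.
Alice's attractor = {attic, garage, lobby, office, studio}; Bob avoids the target exactly from the complement.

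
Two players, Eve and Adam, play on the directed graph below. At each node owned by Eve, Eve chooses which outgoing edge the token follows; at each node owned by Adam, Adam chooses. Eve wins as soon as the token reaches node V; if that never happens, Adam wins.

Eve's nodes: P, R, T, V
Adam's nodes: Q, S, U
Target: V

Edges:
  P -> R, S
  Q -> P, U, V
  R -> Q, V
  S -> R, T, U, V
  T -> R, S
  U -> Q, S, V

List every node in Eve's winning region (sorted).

A0 = {V}
A1: add {R} — R (Eve) has R→V.
A2: add {P, T} — P (Eve) has P→R; T (Eve) has T→R.
A3 = A2; e.g. Q (Adam) can still go to U. Fixed point.
Eve's winning region = {P, R, T, V}.

P, R, T, V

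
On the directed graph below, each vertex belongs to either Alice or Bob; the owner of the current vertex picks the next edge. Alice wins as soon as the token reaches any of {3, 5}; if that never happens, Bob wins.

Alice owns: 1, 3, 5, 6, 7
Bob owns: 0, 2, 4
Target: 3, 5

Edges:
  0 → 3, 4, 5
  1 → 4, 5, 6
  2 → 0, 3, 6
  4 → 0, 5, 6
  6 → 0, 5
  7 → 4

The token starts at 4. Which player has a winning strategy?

A0 = {3, 5}
A1: add {1, 6} — 1 (Alice) has 1→5; 6 (Alice) has 6→5.
A2 = A1; e.g. 0 (Bob) can still go to 4. Fixed point.
4 never enters the attractor, so Bob can avoid the target forever.

Bob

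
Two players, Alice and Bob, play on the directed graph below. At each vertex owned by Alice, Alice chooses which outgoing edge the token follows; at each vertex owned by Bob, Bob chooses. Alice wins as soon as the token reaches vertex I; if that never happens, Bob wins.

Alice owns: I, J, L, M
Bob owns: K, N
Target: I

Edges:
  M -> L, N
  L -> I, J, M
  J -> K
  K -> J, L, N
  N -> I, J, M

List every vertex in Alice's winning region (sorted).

I, L, M

A0 = {I}
A1: add {L} — L (Alice) has L→I.
A2: add {M} — M (Alice) has M→L.
A3 = A2; e.g. J (Alice) has no edge into A2. Fixed point.
Alice's winning region = {I, L, M}.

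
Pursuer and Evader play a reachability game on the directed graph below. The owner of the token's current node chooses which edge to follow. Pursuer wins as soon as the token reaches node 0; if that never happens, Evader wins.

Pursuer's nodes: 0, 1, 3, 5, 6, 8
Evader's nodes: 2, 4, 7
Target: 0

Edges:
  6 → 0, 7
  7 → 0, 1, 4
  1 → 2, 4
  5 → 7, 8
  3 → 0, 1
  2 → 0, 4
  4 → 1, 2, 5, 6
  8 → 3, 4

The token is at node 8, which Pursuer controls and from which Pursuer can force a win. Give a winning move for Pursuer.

3

A0 = {0}
A1: add {3, 6} — 3 (Pursuer) has 3→0; 6 (Pursuer) has 6→0.
A2: add {8} — 8 (Pursuer) has 8→3.
A3: add {5} — 5 (Pursuer) has 5→8.
A4 = A3; e.g. 1 (Pursuer) has no edge into A3. Fixed point.
From 8, successor 3 is in the attractor (rank 1); the other successor 4 is not.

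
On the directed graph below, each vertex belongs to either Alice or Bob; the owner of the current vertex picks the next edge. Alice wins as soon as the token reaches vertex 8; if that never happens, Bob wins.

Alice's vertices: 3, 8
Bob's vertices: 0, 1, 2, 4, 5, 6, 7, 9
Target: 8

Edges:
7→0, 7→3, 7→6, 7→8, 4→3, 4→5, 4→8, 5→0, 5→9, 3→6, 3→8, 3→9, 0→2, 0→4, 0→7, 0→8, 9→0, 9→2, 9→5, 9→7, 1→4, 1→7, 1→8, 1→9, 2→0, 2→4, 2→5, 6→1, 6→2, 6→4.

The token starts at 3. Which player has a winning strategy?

Alice

A0 = {8}
A1: add {3} — 3 (Alice) has 3→8.
A2 = A1; e.g. 0 (Bob) can still go to 2. Fixed point.
3 ∈ A1, so Alice can force the target.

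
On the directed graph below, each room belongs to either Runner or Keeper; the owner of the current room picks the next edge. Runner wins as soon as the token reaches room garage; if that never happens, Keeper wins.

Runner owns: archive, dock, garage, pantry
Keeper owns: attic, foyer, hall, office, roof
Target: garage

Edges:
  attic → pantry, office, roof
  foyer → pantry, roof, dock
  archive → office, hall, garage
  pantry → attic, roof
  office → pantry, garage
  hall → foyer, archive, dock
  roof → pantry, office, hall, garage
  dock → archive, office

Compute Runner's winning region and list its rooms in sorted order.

archive, dock, garage

A0 = {garage}
A1: add {archive} — archive (Runner) has archive→garage.
A2: add {dock} — dock (Runner) has dock→archive.
A3 = A2; e.g. attic (Keeper) can still go to pantry. Fixed point.
Runner's winning region = {archive, dock, garage}.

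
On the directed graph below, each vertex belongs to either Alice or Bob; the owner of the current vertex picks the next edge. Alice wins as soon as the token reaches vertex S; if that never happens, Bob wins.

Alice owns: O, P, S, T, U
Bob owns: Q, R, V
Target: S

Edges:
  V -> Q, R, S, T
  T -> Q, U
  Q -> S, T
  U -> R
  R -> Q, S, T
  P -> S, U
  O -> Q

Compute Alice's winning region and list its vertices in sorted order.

A0 = {S}
A1: add {P} — P (Alice) has P→S.
A2 = A1; e.g. O (Alice) has no edge into A1. Fixed point.
Alice's winning region = {P, S}.

P, S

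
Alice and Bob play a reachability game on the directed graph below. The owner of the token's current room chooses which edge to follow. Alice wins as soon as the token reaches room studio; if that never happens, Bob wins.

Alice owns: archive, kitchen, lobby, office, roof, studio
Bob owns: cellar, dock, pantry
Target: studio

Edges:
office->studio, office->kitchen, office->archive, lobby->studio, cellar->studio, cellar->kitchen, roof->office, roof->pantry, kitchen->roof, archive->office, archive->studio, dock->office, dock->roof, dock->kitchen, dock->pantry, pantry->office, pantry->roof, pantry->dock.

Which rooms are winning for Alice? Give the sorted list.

A0 = {studio}
A1: add {archive, lobby, office} — office (Alice) has office→studio; lobby (Alice) has lobby→studio; archive (Alice) has archive→studio.
A2: add {roof} — roof (Alice) has roof→office.
A3: add {kitchen} — kitchen (Alice) has kitchen→roof.
A4: add {cellar} — cellar (Bob): all of {studio, kitchen} already in.
A5 = A4; e.g. dock (Bob) can still go to pantry. Fixed point.
Alice's winning region = {archive, cellar, kitchen, lobby, office, roof, studio}.

archive, cellar, kitchen, lobby, office, roof, studio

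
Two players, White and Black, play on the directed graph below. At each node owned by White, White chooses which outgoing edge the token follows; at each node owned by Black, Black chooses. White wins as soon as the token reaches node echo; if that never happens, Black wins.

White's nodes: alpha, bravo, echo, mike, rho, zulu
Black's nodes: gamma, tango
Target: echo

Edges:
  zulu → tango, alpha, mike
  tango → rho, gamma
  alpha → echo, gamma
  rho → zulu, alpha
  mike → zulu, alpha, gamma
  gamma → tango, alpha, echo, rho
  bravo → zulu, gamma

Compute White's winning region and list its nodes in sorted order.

A0 = {echo}
A1: add {alpha} — alpha (White) has alpha→echo.
A2: add {mike, rho, zulu} — zulu (White) has zulu→alpha; rho (White) has rho→alpha; mike (White) has mike→alpha.
A3: add {bravo} — bravo (White) has bravo→zulu.
A4 = A3; e.g. tango (Black) can still go to gamma. Fixed point.
White's winning region = {alpha, bravo, echo, mike, rho, zulu}.

alpha, bravo, echo, mike, rho, zulu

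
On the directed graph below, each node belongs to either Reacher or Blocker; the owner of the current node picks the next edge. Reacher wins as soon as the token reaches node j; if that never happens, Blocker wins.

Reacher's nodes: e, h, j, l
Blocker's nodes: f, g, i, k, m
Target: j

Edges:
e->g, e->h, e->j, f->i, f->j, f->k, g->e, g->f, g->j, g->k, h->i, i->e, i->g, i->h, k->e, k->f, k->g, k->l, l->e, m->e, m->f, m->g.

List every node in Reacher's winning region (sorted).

A0 = {j}
A1: add {e} — e (Reacher) has e→j.
A2: add {l} — l (Reacher) has l→e.
A3 = A2; e.g. f (Blocker) can still go to i. Fixed point.
Reacher's winning region = {e, j, l}.

e, j, l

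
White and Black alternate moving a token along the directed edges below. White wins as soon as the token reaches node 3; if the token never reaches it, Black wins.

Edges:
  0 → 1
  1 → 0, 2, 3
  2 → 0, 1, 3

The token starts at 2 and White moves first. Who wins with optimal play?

Track states (vertex, player-to-move).
A0 = {(3,White), (3,Black)}
A1: add {(1,White), (2,White)}.
(2,White) ∈ A1 ⇒ White forces the target.

White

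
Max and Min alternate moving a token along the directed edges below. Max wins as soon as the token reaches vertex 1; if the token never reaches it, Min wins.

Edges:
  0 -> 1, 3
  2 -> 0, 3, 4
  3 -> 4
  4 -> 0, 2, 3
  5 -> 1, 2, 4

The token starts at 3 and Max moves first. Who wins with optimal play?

Min

Track states (vertex, player-to-move).
A0 = {(1,Max), (1,Min)}
A1: add {(0,Max), (5,Max)}.
A2 = A1; e.g. (0,Min) stays out. (3,Max) never enters ⇒ Min avoids the target.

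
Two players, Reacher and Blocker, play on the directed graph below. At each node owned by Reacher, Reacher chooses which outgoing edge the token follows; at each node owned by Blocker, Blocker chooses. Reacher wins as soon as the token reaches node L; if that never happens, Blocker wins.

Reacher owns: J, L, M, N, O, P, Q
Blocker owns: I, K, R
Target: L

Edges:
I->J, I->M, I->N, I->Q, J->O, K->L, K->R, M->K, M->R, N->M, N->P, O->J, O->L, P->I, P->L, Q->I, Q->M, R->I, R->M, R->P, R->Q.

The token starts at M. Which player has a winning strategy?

Blocker

A0 = {L}
A1: add {O, P} — O (Reacher) has O→L; P (Reacher) has P→L.
A2: add {J, N} — J (Reacher) has J→O; N (Reacher) has N→P.
A3 = A2; e.g. I (Blocker) can still go to M. Fixed point.
M never enters the attractor, so Blocker can avoid the target forever.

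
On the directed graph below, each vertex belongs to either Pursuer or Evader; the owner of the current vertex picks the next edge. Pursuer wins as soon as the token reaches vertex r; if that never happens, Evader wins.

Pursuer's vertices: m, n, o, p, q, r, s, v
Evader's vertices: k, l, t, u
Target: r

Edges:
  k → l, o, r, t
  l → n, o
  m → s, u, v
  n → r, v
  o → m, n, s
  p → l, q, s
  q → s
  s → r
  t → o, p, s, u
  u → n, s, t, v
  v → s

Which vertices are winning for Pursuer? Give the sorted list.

l, m, n, o, p, q, r, s, v

A0 = {r}
A1: add {n, s} — n (Pursuer) has n→r; s (Pursuer) has s→r.
A2: add {m, o, p, q, v} — m (Pursuer) has m→s; o (Pursuer) has o→n; p (Pursuer) has p→s; q (Pursuer) has q→s; v (Pursuer) has v→s.
A3: add {l} — l (Evader): all of {n, o} already in.
A4 = A3; e.g. k (Evader) can still go to t. Fixed point.
Pursuer's winning region = {l, m, n, o, p, q, r, s, v}.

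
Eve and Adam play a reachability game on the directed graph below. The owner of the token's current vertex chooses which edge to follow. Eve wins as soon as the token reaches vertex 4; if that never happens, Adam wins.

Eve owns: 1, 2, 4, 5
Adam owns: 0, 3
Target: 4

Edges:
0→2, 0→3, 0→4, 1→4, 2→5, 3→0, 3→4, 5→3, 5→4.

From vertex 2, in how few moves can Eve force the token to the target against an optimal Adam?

A0 = {4}
A1: add {1, 5} — 1 (Eve) has 1→4; 5 (Eve) has 5→4.
A2: add {2} — 2 (Eve) has 2→5.
A3 = A2; e.g. 0 (Adam) can still go to 3. Fixed point.
2 enters the attractor at level 2, so Eve can force the target in 2 moves from there.

2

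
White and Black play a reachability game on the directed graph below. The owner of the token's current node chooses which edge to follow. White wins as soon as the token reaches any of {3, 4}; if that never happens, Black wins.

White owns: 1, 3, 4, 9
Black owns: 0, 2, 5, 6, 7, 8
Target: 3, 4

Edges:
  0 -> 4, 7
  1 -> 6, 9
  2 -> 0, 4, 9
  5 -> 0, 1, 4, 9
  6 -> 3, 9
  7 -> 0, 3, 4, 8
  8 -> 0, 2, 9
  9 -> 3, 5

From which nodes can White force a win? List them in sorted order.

A0 = {3, 4}
A1: add {9} — 9 (White) has 9→3.
A2: add {1, 6} — 1 (White) has 1→9; 6 (Black): all of {3, 9} already in.
A3 = A2; e.g. 0 (Black) can still go to 7. Fixed point.
White's winning region = {1, 3, 4, 6, 9}.

1, 3, 4, 6, 9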